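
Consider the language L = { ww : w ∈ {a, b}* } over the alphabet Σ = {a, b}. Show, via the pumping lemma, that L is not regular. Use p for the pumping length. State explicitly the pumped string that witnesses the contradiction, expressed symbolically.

Suppose for contradiction that L is regular, and let p be the pumping length.
Take w = a^p b^p a^p b^p = uu where u = a^pb^p; then w ∈ L and |w| = 4p ≥ p.
The pumping lemma gives a decomposition w = xyz where |xy| ≤ p and |y| ≥ 1.
Because |xy| ≤ p and w begins with p copies of a, we have y = a^k with 1 ≤ k ≤ p.
Pump with i = 2: xy^2z = a^{p+k} b^p a^p b^p, of length 4p+k. Suppose this equals vv. The string starts with a and ends with b, so v does too; thus the boundary between the two copies of v is a b→a transition. There is exactly one such transition, at position 2p+k, so |v| = 2p+k and |vv| = 4p+2k ≠ 4p+k since k ≥ 1. So xy^2z ∉ L.
This contradicts the pumping lemma, so L is not regular.

a^{p+k} b^p a^p b^p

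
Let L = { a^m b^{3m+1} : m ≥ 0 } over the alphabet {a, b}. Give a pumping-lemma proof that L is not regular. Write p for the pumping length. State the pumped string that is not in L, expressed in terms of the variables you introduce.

Suppose for contradiction that L is regular, and let p be the pumping length.
Let w = a^p b^{3p+1} ∈ L; note |w| = 4p+1 ≥ p.
The pumping lemma gives a decomposition w = xyz where |xy| ≤ p and y is nonempty.
The first p characters of w are a's, so xy (and hence y) consists only of a's. Write y = a^k, 1 ≤ k ≤ p.
Pump with i = 2: xy^2z = a^{p+k} b^{3p+1}. For this to lie in L we would need 3p+1 = 3(p+k)+1, which forces k = 0. But k ≥ 1, so xy^2z ∉ L.
Contradiction. Therefore L is not regular.

a^{p+k} b^{3p+1}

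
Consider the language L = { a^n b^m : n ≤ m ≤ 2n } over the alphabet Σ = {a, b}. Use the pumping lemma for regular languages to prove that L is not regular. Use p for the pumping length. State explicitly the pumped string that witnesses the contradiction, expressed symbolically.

Assume L is regular. Let p be the pumping length given by the pumping lemma.
Take w = a^p b^p ∈ L (since p ≤ p ≤ 2p), with |w| = 2p ≥ p.
By the pumping lemma, w = xyz with |xy| ≤ p and y is nonempty.
Since the first p symbols of w are all a's and |xy| ≤ p, y lies entirely in the leading a-block: y = a^k for some k with 1 ≤ k ≤ p.
Pump with i = 2: xy^2z = a^{p+k} b^p. Now n = p+k > p = m, so the condition n ≤ m fails. Thus xy^2z ∉ L.
Contradiction. Therefore L is not regular.

a^{p+k} b^p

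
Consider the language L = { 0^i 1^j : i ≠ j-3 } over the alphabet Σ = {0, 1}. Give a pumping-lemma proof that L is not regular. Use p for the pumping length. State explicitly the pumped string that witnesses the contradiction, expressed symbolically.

Assume L is regular; let p be its pumping constant.
Choose w = 0^p 1^{p+p!+3}. Since p ≠ (p+p!+3)-3 = p+p!, w ∈ L; and |w| ≥ p.
By the pumping lemma, w = xyz with |xy| ≤ p and |y| ≥ 1.
Because |xy| ≤ p and w begins with p copies of 0, we have y = 0^k with 1 ≤ k ≤ p.
Since 1 ≤ k ≤ p, k divides p!; set t = 1 + p!/k. Then xy^t z has p + (p!/k)·k = p + p! copies of 0. Now the 0-count is p+p! and (1-count)-3 = (p+p!+3)-3 = p+p!, so i ≠ j-3 fails. So xy^t z = 0^{p+p!} 1^{p+p!+3} ∉ L.
This is a contradiction; hence L is not regular.

0^{p+p!} 1^{p+p!+3}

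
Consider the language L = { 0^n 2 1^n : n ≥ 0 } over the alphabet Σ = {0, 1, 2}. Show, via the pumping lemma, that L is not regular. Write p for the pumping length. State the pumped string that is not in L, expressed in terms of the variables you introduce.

Toward a contradiction, assume L is regular with pumping length p.
Take w = 0^p 2 1^p ∈ L with |w| = 2p+1 ≥ p.
Write w = xyz as guaranteed by the lemma, with |xy| ≤ p and y is nonempty.
Because |xy| ≤ p and w begins with p copies of 0, we have y = 0^k with 1 ≤ k ≤ p.
Pump with i = 2: xy^2z = 0^{p+k} 2 1^p, which would require p+k = p. But k ≥ 1, so xy^2z ∉ L.
This is a contradiction; hence L is not regular.

0^{p+k} 2 1^p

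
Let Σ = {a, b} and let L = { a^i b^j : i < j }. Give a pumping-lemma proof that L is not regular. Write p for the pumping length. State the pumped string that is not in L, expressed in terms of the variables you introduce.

Assume L is regular. Let p be the pumping length given by the pumping lemma.
Choose w = a^p b^{p+1} ∈ L, with |w| = 2p+1 ≥ p.
Write w = xyz as guaranteed by the lemma, with |xy| ≤ p and |y| ≥ 1.
Since the first p symbols of w are all a's and |xy| ≤ p, y lies entirely in the leading a-block: y = a^k for some k with 1 ≤ k ≤ p.
Consider xy^2z = a^{p+k} b^{p+1}. Since k ≥ 1, the a-count p+k is at least p+1, so i < j fails; thus xy^2z ∉ L.
This is a contradiction; hence L is not regular.

a^{p+k} b^{p+1}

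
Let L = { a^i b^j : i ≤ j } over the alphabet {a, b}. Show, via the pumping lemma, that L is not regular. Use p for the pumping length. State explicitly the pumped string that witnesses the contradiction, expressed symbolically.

a^{p+k} b^p

Assume L is regular; let p be its pumping constant.
Choose w = a^p b^p ∈ L, with |w| = 2p ≥ p.
The pumping lemma gives a decomposition w = xyz where |xy| ≤ p and |y| ≥ 1.
Because |xy| ≤ p and w begins with p copies of a, we have y = a^k with 1 ≤ k ≤ p.
Consider xy^2z = a^{p+k} b^p. Since k ≥ 1, the a-count p+k exceeds the b-count p, so i ≤ j fails; thus xy^2z ∉ L.
This contradicts the pumping lemma, so L is not regular.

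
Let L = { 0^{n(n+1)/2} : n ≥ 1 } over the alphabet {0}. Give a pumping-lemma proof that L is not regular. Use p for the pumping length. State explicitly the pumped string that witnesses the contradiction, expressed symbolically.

0^{p(p+1)/2+k}

Assume L is regular. Let p be the pumping length given by the pumping lemma.
Take w = 0^{p(p+1)/2} ∈ L with |w| = p(p+1)/2 ≥ p.
The pumping lemma gives a decomposition w = xyz where |xy| ≤ p and |y| ≥ 1.
Then y = 0^k for some k with 1 ≤ k ≤ p.
Pump with i = 2: xy^2z = 0^{p(p+1)/2+k}. Since 1 ≤ k ≤ p, p(p+1)/2 < p(p+1)/2+k ≤ p(p+1)/2+p < (p+1)(p+2)/2, so p(p+1)/2+k is strictly between consecutive triangular numbers. So xy^2z ∉ L.
This contradicts the pumping lemma, so L is not regular.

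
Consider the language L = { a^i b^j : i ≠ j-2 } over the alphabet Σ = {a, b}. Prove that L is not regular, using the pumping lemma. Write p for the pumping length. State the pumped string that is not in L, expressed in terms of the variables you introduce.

Toward a contradiction, assume L is regular with pumping length p.
Choose w = a^p b^{p+p!+2}. Since p ≠ (p+p!+2)-2 = p+p!, w ∈ L; and |w| ≥ p.
The pumping lemma gives a decomposition w = xyz where |xy| ≤ p and |y| > 0.
Because |xy| ≤ p and w begins with p copies of a, we have y = a^k with 1 ≤ k ≤ p.
Since 1 ≤ k ≤ p, k divides p!; set t = 1 + p!/k. Then xy^t z has p + (p!/k)·k = p + p! copies of a. Now the a-count is p+p! and (b-count)-2 = (p+p!+2)-2 = p+p!, so i ≠ j-2 fails. So xy^t z = a^{p+p!} b^{p+p!+2} ∉ L.
This is a contradiction; hence L is not regular.

a^{p+p!} b^{p+p!+2}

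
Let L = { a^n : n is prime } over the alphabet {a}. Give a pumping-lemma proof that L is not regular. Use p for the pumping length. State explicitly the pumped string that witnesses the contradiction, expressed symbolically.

a^{q(1+k)}

Toward a contradiction, assume L is regular with pumping length p.
Let q be a prime with q ≥ p+2 (infinitely many primes exist), and take w = a^q ∈ L with |w| = q ≥ p.
The pumping lemma gives a decomposition w = xyz where |xy| ≤ p and |y| ≥ 1.
Then y = a^k for some k with 1 ≤ k ≤ p.
Since 1 ≤ k ≤ p, |xz| = q-k. Pump with i = q+1: |xy^{q+1}z| = (q-k)+(q+1)k = q+qk = q(1+k), which is composite (both factors ≥ 2). So xy^{q+1}z = a^{q(1+k)} ∉ L.
This contradicts the pumping lemma, so L is not regular.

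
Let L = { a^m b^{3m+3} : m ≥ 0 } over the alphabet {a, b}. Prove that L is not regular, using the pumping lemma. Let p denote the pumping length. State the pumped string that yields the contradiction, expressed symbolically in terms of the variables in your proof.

Toward a contradiction, assume L is regular with pumping length p.
Let w = a^p b^{3p+3} ∈ L; note |w| = 4p+3 ≥ p.
The pumping lemma gives a decomposition w = xyz where |xy| ≤ p and |y| > 0.
The first p characters of w are a's, so xy (and hence y) consists only of a's. Write y = a^k, 1 ≤ k ≤ p.
Pump with i = 2: xy^2z = a^{p+k} b^{3p+3}. For this to lie in L we would need 3p+3 = 3(p+k)+3, which forces k = 0. But k ≥ 1, so xy^2z ∉ L.
Contradiction. Therefore L is not regular.

a^{p+k} b^{3p+3}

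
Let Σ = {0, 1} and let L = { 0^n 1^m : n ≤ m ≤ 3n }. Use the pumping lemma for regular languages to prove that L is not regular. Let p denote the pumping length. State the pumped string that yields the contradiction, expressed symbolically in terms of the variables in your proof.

0^{p+k} 1^p

Assume L is regular; let p be its pumping constant.
Take w = 0^p 1^p ∈ L (since p ≤ p ≤ 3p), with |w| = 2p ≥ p.
The pumping lemma gives a decomposition w = xyz where |xy| ≤ p and y is nonempty.
The first p characters of w are 0's, so xy (and hence y) consists only of 0's. Write y = 0^k, 1 ≤ k ≤ p.
Pump with i = 2: xy^2z = 0^{p+k} 1^p. Now n = p+k > p = m, so the condition n ≤ m fails. Thus xy^2z ∉ L.
Contradiction. Therefore L is not regular.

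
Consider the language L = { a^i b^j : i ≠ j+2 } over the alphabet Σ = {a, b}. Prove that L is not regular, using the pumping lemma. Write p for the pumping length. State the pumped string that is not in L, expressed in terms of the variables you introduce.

Toward a contradiction, assume L is regular with pumping length p.
Choose w = a^p b^{p+p!-2}. Since p ≠ (p+p!-2)+2 = p+p!, w ∈ L; and |w| ≥ p.
By the pumping lemma, w = xyz with |xy| ≤ p and y is nonempty.
Since the first p symbols of w are all a's and |xy| ≤ p, y lies entirely in the leading a-block: y = a^k for some k with 1 ≤ k ≤ p.
Since 1 ≤ k ≤ p, k divides p!; set t = 1 + p!/k. Then xy^t z has p + (p!/k)·k = p + p! copies of a. Now the a-count is p+p! and (b-count)+2 = (p+p!-2)+2 = p+p!, so i ≠ j+2 fails. So xy^t z = a^{p+p!} b^{p+p!-2} ∉ L.
Contradiction. Therefore L is not regular.

a^{p+p!} b^{p+p!-2}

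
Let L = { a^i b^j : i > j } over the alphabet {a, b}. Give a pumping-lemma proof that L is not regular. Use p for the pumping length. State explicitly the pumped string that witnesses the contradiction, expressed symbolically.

a^{p+1-k} b^p

Toward a contradiction, assume L is regular with pumping length p.
Choose w = a^{p+1} b^p ∈ L, with |w| = 2p+1 ≥ p.
Write w = xyz as guaranteed by the lemma, with |xy| ≤ p and |y| ≥ 1.
Since the first p symbols of w are all a's and |xy| ≤ p, y lies entirely in the leading a-block: y = a^k for some k with 1 ≤ k ≤ p.
Consider xy^0z = xz = a^{p+1-k} b^p. Since k ≥ 1, the a-count p+1-k is at most p, so i > j fails; thus xz ∉ L.
This contradicts the pumping lemma, so L is not regular.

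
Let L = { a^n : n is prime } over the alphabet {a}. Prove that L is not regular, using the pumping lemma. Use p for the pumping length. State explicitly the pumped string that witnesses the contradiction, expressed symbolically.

a^{q(1+k)}

Assume L is regular. Let p be the pumping length given by the pumping lemma.
Let q be a prime with q ≥ p+2 (infinitely many primes exist), and take w = a^q ∈ L with |w| = q ≥ p.
By the pumping lemma, w = xyz with |xy| ≤ p and y is nonempty.
Then y = a^k for some k with 1 ≤ k ≤ p.
Since 1 ≤ k ≤ p, |xz| = q-k. Pump with i = q+1: |xy^{q+1}z| = (q-k)+(q+1)k = q+qk = q(1+k), which is composite (both factors ≥ 2). So xy^{q+1}z = a^{q(1+k)} ∉ L.
This is a contradiction; hence L is not regular.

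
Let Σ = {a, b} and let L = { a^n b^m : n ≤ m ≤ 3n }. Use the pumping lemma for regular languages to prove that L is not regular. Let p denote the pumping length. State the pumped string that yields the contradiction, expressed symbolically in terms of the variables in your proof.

a^{p+k} b^p

Suppose for contradiction that L is regular, and let p be the pumping length.
Take w = a^p b^p ∈ L (since p ≤ p ≤ 3p), with |w| = 2p ≥ p.
Write w = xyz as guaranteed by the lemma, with |xy| ≤ p and |y| ≥ 1.
The first p characters of w are a's, so xy (and hence y) consists only of a's. Write y = a^k, 1 ≤ k ≤ p.
Pump with i = 2: xy^2z = a^{p+k} b^p. Now n = p+k > p = m, so the condition n ≤ m fails. Thus xy^2z ∉ L.
This is a contradiction; hence L is not regular.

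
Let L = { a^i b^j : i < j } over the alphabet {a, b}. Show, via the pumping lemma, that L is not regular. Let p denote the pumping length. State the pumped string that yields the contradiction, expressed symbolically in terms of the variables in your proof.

Toward a contradiction, assume L is regular with pumping length p.
Choose w = a^p b^{p+1} ∈ L, with |w| = 2p+1 ≥ p.
Write w = xyz as guaranteed by the lemma, with |xy| ≤ p and y is nonempty.
Since the first p symbols of w are all a's and |xy| ≤ p, y lies entirely in the leading a-block: y = a^k for some k with 1 ≤ k ≤ p.
Consider xy^2z = a^{p+k} b^{p+1}. Since k ≥ 1, the a-count p+k is at least p+1, so i < j fails; thus xy^2z ∉ L.
This contradicts the pumping lemma, so L is not regular.

a^{p+k} b^{p+1}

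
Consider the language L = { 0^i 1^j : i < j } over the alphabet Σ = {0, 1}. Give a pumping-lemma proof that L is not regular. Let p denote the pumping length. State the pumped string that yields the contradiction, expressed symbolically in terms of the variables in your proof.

0^{p+k} 1^{p+1}

Assume L is regular; let p be its pumping constant.
Choose w = 0^p 1^{p+1} ∈ L, with |w| = 2p+1 ≥ p.
The pumping lemma gives a decomposition w = xyz where |xy| ≤ p and y is nonempty.
Because |xy| ≤ p and w begins with p copies of 0, we have y = 0^k with 1 ≤ k ≤ p.
Consider xy^2z = 0^{p+k} 1^{p+1}. Since k ≥ 1, the 0-count p+k is at least p+1, so i < j fails; thus xy^2z ∉ L.
This is a contradiction; hence L is not regular.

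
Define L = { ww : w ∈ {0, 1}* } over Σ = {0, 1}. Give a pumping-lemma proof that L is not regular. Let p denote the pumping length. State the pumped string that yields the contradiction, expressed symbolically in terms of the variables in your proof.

0^{p+k} 1^p 0^p 1^p

Suppose for contradiction that L is regular, and let p be the pumping length.
Take w = 0^p 1^p 0^p 1^p = uu where u = 0^p1^p; then w ∈ L and |w| = 4p ≥ p.
By the pumping lemma, w = xyz with |xy| ≤ p and |y| ≥ 1.
Because |xy| ≤ p and w begins with p copies of 0, we have y = 0^k with 1 ≤ k ≤ p.
Pump with i = 2: xy^2z = 0^{p+k} 1^p 0^p 1^p, of length 4p+k. Suppose this equals vv. The string starts with 0 and ends with 1, so v does too; thus the boundary between the two copies of v is a 1→0 transition. There is exactly one such transition, at position 2p+k, so |v| = 2p+k and |vv| = 4p+2k ≠ 4p+k since k ≥ 1. So xy^2z ∉ L.
This is a contradiction; hence L is not regular.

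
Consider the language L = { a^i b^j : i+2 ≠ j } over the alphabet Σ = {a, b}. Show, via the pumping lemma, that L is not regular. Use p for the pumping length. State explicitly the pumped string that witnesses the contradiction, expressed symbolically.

Suppose for contradiction that L is regular, and let p be the pumping length.
Choose w = a^p b^{p+p!+2}. Since p ≠ (p+p!+2)-2 = p+p!, w ∈ L; and |w| ≥ p.
By the pumping lemma, w = xyz with |xy| ≤ p and |y| ≥ 1.
Because |xy| ≤ p and w begins with p copies of a, we have y = a^k with 1 ≤ k ≤ p.
Since 1 ≤ k ≤ p, k divides p!; set t = 1 + p!/k. Then xy^t z has p + (p!/k)·k = p + p! copies of a. Now the a-count is p+p! and (b-count)-2 = (p+p!+2)-2 = p+p!, so i+2 ≠ j fails. So xy^t z = a^{p+p!} b^{p+p!+2} ∉ L.
Contradiction. Therefore L is not regular.

a^{p+p!} b^{p+p!+2}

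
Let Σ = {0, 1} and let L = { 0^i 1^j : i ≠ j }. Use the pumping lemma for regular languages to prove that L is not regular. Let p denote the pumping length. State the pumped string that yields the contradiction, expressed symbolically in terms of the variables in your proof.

0^{p+p!} 1^{p+p!}

Assume L is regular. Let p be the pumping length given by the pumping lemma.
Choose w = 0^p 1^{p+p!}. Since p ≠ p+p!, w ∈ L; and |w| ≥ p.
By the pumping lemma, w = xyz with |xy| ≤ p and |y| ≥ 1.
Because |xy| ≤ p and w begins with p copies of 0, we have y = 0^k with 1 ≤ k ≤ p.
Since 1 ≤ k ≤ p, k divides p!; set t = 1 + p!/k. Then xy^t z has p + (p!/k)·k = p + p! copies of 0. Now the 0-count equals the 1-count, so i ≠ j fails. So xy^t z = 0^{p+p!} 1^{p+p!} ∉ L.
This contradicts the pumping lemma, so L is not regular.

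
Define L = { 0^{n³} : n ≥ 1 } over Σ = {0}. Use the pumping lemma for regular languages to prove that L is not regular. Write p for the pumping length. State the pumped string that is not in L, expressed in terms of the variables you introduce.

Assume L is regular. Let p be the pumping length given by the pumping lemma.
Take w = 0^{p³} ∈ L with |w| = p³ ≥ p.
The pumping lemma gives a decomposition w = xyz where |xy| ≤ p and |y| > 0.
Then y = 0^k for some k with 1 ≤ k ≤ p.
Pump with i = 2: xy^2z = 0^{p³+k}. Since 1 ≤ k ≤ p, p³ < p³+k ≤ p³+p < p³+3p²+3p+1 = (p+1)³, so p³+k is not a perfect cube. So xy^2z ∉ L.
This contradicts the pumping lemma, so L is not regular.

0^{p³+k}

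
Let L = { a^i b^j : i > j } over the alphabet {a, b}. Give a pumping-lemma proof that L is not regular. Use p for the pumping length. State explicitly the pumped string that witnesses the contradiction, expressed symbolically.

a^{p+1-k} b^p

Suppose for contradiction that L is regular, and let p be the pumping length.
Choose w = a^{p+1} b^p ∈ L, with |w| = 2p+1 ≥ p.
The pumping lemma gives a decomposition w = xyz where |xy| ≤ p and y is nonempty.
The first p characters of w are a's, so xy (and hence y) consists only of a's. Write y = a^k, 1 ≤ k ≤ p.
Consider xy^0z = xz = a^{p+1-k} b^p. Since k ≥ 1, the a-count p+1-k is at most p, so i > j fails; thus xz ∉ L.
Contradiction. Therefore L is not regular.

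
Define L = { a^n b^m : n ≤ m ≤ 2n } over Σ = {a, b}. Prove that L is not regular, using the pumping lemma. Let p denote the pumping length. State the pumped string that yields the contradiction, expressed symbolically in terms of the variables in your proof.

Assume L is regular; let p be its pumping constant.
Take w = a^p b^p ∈ L (since p ≤ p ≤ 2p), with |w| = 2p ≥ p.
The pumping lemma gives a decomposition w = xyz where |xy| ≤ p and |y| > 0.
Because |xy| ≤ p and w begins with p copies of a, we have y = a^k with 1 ≤ k ≤ p.
Pump with i = 2: xy^2z = a^{p+k} b^p. Now n = p+k > p = m, so the condition n ≤ m fails. Thus xy^2z ∉ L.
This contradicts the pumping lemma, so L is not regular.

a^{p+k} b^p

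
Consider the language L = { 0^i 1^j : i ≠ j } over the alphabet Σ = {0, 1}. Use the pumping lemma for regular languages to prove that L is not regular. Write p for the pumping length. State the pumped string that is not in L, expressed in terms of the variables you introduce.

Assume L is regular; let p be its pumping constant.
Choose w = 0^p 1^{p+p!}. Since p ≠ p+p!, w ∈ L; and |w| ≥ p.
Write w = xyz as guaranteed by the lemma, with |xy| ≤ p and |y| > 0.
The first p characters of w are 0's, so xy (and hence y) consists only of 0's. Write y = 0^k, 1 ≤ k ≤ p.
Since 1 ≤ k ≤ p, k divides p!; set t = 1 + p!/k. Then xy^t z has p + (p!/k)·k = p + p! copies of 0. Now the 0-count equals the 1-count, so i ≠ j fails. So xy^t z = 0^{p+p!} 1^{p+p!} ∉ L.
This is a contradiction; hence L is not regular.

0^{p+p!} 1^{p+p!}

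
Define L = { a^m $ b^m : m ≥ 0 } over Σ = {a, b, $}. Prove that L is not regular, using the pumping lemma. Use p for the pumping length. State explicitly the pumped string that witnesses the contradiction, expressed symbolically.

a^{p+k} $ b^p

Assume L is regular. Let p be the pumping length given by the pumping lemma.
Take w = a^p $ b^p ∈ L with |w| = 2p+1 ≥ p.
Write w = xyz as guaranteed by the lemma, with |xy| ≤ p and |y| > 0.
Since the first p symbols of w are all a's and |xy| ≤ p, y lies entirely in the leading a-block: y = a^k for some k with 1 ≤ k ≤ p.
Pump with i = 2: xy^2z = a^{p+k} $ b^p, which would require p+k = p. But k ≥ 1, so xy^2z ∉ L.
Contradiction. Therefore L is not regular.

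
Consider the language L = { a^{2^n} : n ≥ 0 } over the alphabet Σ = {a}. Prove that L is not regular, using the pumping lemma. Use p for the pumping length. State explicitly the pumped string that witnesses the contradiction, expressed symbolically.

Assume L is regular; let p be its pumping constant.
Take w = a^{2^p} ∈ L with |w| = 2^p ≥ p.
The pumping lemma gives a decomposition w = xyz where |xy| ≤ p and |y| ≥ 1.
Then y = a^k for some k with 1 ≤ k ≤ p.
Pump with i = 2: xy^2z = a^{2^p+k}. Since 1 ≤ k ≤ p < 2^p, we have 2^p < 2^p+k < 2^{p+1}, so 2^p+k is not a power of 2. So xy^2z ∉ L.
This contradicts the pumping lemma, so L is not regular.

a^{2^p+k}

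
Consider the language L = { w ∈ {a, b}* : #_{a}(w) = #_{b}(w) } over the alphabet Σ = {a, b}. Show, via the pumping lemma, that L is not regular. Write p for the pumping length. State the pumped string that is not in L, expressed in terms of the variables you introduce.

a^{p+k} b^p

Assume L is regular. Let p be the pumping length given by the pumping lemma.
Choose w = a^p b^p ∈ L with |w| = 2p ≥ p.
The pumping lemma gives a decomposition w = xyz where |xy| ≤ p and y is nonempty.
The first p characters of w are a's, so xy (and hence y) consists only of a's. Write y = a^k, 1 ≤ k ≤ p.
Pump with i = 2: xy^2z = a^{p+k} b^p has p+k occurrences of a but only p of b. Since k ≥ 1 the counts differ, so xy^2z ∉ L.
This contradicts the pumping lemma, so L is not regular.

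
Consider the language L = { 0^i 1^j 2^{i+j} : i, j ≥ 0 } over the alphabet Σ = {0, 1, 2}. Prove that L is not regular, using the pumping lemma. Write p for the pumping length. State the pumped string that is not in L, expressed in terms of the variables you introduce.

Suppose for contradiction that L is regular, and let p be the pumping length.
Take w = 0^p 1^p 2^{2p} ∈ L (with i=j=p, i+j=2p), |w| = 4p ≥ p.
By the pumping lemma, w = xyz with |xy| ≤ p and |y| ≥ 1.
Because |xy| ≤ p and w begins with p copies of 0, we have y = 0^k with 1 ≤ k ≤ p.
Consider xy^2z = 0^{p+k} 1^p 2^{2p}. Now the 0- and 1-counts sum to 2p+k, but the 2-count is 2p ≠ 2p+k. So xy^2z ∉ L.
This contradicts the pumping lemma, so L is not regular.

0^{p+k} 1^p 2^{2p}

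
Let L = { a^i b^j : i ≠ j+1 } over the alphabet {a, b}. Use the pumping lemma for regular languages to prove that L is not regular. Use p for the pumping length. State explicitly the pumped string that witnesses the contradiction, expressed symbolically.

Toward a contradiction, assume L is regular with pumping length p.
Choose w = a^p b^{p+p!-1}. Since p ≠ (p+p!-1)+1 = p+p!, w ∈ L; and |w| ≥ p.
Write w = xyz as guaranteed by the lemma, with |xy| ≤ p and |y| ≥ 1.
Because |xy| ≤ p and w begins with p copies of a, we have y = a^k with 1 ≤ k ≤ p.
Since 1 ≤ k ≤ p, k divides p!; set t = 1 + p!/k. Then xy^t z has p + (p!/k)·k = p + p! copies of a. Now the a-count is p+p! and (b-count)+1 = (p+p!-1)+1 = p+p!, so i ≠ j+1 fails. So xy^t z = a^{p+p!} b^{p+p!-1} ∉ L.
This is a contradiction; hence L is not regular.

a^{p+p!} b^{p+p!-1}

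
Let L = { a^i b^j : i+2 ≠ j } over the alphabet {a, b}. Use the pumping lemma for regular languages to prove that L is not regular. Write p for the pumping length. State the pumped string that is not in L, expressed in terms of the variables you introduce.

Assume L is regular. Let p be the pumping length given by the pumping lemma.
Choose w = a^p b^{p+p!+2}. Since p ≠ (p+p!+2)-2 = p+p!, w ∈ L; and |w| ≥ p.
By the pumping lemma, w = xyz with |xy| ≤ p and |y| > 0.
The first p characters of w are a's, so xy (and hence y) consists only of a's. Write y = a^k, 1 ≤ k ≤ p.
Since 1 ≤ k ≤ p, k divides p!; set t = 1 + p!/k. Then xy^t z has p + (p!/k)·k = p + p! copies of a. Now the a-count is p+p! and (b-count)-2 = (p+p!+2)-2 = p+p!, so i+2 ≠ j fails. So xy^t z = a^{p+p!} b^{p+p!+2} ∉ L.
This contradicts the pumping lemma, so L is not regular.

a^{p+p!} b^{p+p!+2}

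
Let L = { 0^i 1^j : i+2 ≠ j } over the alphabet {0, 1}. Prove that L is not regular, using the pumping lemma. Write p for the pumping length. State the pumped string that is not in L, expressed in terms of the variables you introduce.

Suppose for contradiction that L is regular, and let p be the pumping length.
Choose w = 0^p 1^{p+p!+2}. Since p ≠ (p+p!+2)-2 = p+p!, w ∈ L; and |w| ≥ p.
By the pumping lemma, w = xyz with |xy| ≤ p and y is nonempty.
Because |xy| ≤ p and w begins with p copies of 0, we have y = 0^k with 1 ≤ k ≤ p.
Since 1 ≤ k ≤ p, k divides p!; set t = 1 + p!/k. Then xy^t z has p + (p!/k)·k = p + p! copies of 0. Now the 0-count is p+p! and (1-count)-2 = (p+p!+2)-2 = p+p!, so i+2 ≠ j fails. So xy^t z = 0^{p+p!} 1^{p+p!+2} ∉ L.
This is a contradiction; hence L is not regular.

0^{p+p!} 1^{p+p!+2}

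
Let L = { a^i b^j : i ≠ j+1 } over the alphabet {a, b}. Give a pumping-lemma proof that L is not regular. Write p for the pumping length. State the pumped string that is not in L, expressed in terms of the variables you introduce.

Suppose for contradiction that L is regular, and let p be the pumping length.
Choose w = a^p b^{p+p!-1}. Since p ≠ (p+p!-1)+1 = p+p!, w ∈ L; and |w| ≥ p.
The pumping lemma gives a decomposition w = xyz where |xy| ≤ p and |y| ≥ 1.
The first p characters of w are a's, so xy (and hence y) consists only of a's. Write y = a^k, 1 ≤ k ≤ p.
Since 1 ≤ k ≤ p, k divides p!; set t = 1 + p!/k. Then xy^t z has p + (p!/k)·k = p + p! copies of a. Now the a-count is p+p! and (b-count)+1 = (p+p!-1)+1 = p+p!, so i ≠ j+1 fails. So xy^t z = a^{p+p!} b^{p+p!-1} ∉ L.
Contradiction. Therefore L is not regular.

a^{p+p!} b^{p+p!-1}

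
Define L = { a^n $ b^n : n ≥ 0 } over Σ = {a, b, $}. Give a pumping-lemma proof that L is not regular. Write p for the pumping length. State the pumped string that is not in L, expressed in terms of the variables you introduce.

Suppose for contradiction that L is regular, and let p be the pumping length.
Take w = a^p $ b^p ∈ L with |w| = 2p+1 ≥ p.
The pumping lemma gives a decomposition w = xyz where |xy| ≤ p and |y| > 0.
Because |xy| ≤ p and w begins with p copies of a, we have y = a^k with 1 ≤ k ≤ p.
Pump with i = 2: xy^2z = a^{p+k} $ b^p, which would require p+k = p. But k ≥ 1, so xy^2z ∉ L.
This is a contradiction; hence L is not regular.

a^{p+k} $ b^p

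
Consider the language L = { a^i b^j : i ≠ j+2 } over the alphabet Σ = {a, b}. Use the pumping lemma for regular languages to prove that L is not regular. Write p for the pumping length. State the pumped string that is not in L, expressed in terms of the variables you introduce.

a^{p+p!} b^{p+p!-2}

Assume L is regular; let p be its pumping constant.
Choose w = a^p b^{p+p!-2}. Since p ≠ (p+p!-2)+2 = p+p!, w ∈ L; and |w| ≥ p.
The pumping lemma gives a decomposition w = xyz where |xy| ≤ p and y is nonempty.
Because |xy| ≤ p and w begins with p copies of a, we have y = a^k with 1 ≤ k ≤ p.
Since 1 ≤ k ≤ p, k divides p!; set t = 1 + p!/k. Then xy^t z has p + (p!/k)·k = p + p! copies of a. Now the a-count is p+p! and (b-count)+2 = (p+p!-2)+2 = p+p!, so i ≠ j+2 fails. So xy^t z = a^{p+p!} b^{p+p!-2} ∉ L.
Contradiction. Therefore L is not regular.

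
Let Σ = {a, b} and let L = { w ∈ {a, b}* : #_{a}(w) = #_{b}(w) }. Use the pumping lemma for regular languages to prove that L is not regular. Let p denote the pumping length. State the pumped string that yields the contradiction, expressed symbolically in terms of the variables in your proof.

a^{p+k} b^p

Toward a contradiction, assume L is regular with pumping length p.
Choose w = a^p b^p ∈ L with |w| = 2p ≥ p.
Write w = xyz as guaranteed by the lemma, with |xy| ≤ p and |y| > 0.
Because |xy| ≤ p and w begins with p copies of a, we have y = a^k with 1 ≤ k ≤ p.
Pump with i = 2: xy^2z = a^{p+k} b^p has p+k occurrences of a but only p of b. Since k ≥ 1 the counts differ, so xy^2z ∉ L.
This contradicts the pumping lemma, so L is not regular.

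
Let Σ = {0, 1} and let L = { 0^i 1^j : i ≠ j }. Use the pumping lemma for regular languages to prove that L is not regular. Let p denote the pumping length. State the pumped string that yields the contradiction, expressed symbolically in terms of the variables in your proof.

Assume L is regular. Let p be the pumping length given by the pumping lemma.
Choose w = 0^p 1^{p+p!}. Since p ≠ p+p!, w ∈ L; and |w| ≥ p.
Write w = xyz as guaranteed by the lemma, with |xy| ≤ p and |y| ≥ 1.
Because |xy| ≤ p and w begins with p copies of 0, we have y = 0^k with 1 ≤ k ≤ p.
Since 1 ≤ k ≤ p, k divides p!; set t = 1 + p!/k. Then xy^t z has p + (p!/k)·k = p + p! copies of 0. Now the 0-count equals the 1-count, so i ≠ j fails. So xy^t z = 0^{p+p!} 1^{p+p!} ∉ L.
Contradiction. Therefore L is not regular.

0^{p+p!} 1^{p+p!}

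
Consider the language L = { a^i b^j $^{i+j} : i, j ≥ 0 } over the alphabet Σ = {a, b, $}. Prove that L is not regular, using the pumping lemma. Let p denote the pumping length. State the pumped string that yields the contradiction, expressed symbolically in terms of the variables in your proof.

Toward a contradiction, assume L is regular with pumping length p.
Take w = a^p b^p $^{2p} ∈ L (with i=j=p, i+j=2p), |w| = 4p ≥ p.
By the pumping lemma, w = xyz with |xy| ≤ p and y is nonempty.
Since the first p symbols of w are all a's and |xy| ≤ p, y lies entirely in the leading a-block: y = a^k for some k with 1 ≤ k ≤ p.
Consider xy^2z = a^{p+k} b^p $^{2p}. Now the a- and b-counts sum to 2p+k, but the $-count is 2p ≠ 2p+k. So xy^2z ∉ L.
Contradiction. Therefore L is not regular.

a^{p+k} b^p $^{2p}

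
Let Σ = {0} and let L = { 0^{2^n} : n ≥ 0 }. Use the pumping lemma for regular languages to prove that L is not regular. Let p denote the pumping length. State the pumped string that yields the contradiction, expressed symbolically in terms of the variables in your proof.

Suppose for contradiction that L is regular, and let p be the pumping length.
Take w = 0^{2^p} ∈ L with |w| = 2^p ≥ p.
By the pumping lemma, w = xyz with |xy| ≤ p and |y| ≥ 1.
Then y = 0^k for some k with 1 ≤ k ≤ p.
Pump with i = 2: xy^2z = 0^{2^p+k}. Since 1 ≤ k ≤ p < 2^p, we have 2^p < 2^p+k < 2^{p+1}, so 2^p+k is not a power of 2. So xy^2z ∉ L.
This is a contradiction; hence L is not regular.

0^{2^p+k}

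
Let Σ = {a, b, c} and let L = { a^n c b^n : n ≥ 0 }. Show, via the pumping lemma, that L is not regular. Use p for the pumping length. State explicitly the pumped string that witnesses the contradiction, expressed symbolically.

a^{p+k} c b^p

Toward a contradiction, assume L is regular with pumping length p.
Take w = a^p c b^p ∈ L with |w| = 2p+1 ≥ p.
By the pumping lemma, w = xyz with |xy| ≤ p and |y| ≥ 1.
The first p characters of w are a's, so xy (and hence y) consists only of a's. Write y = a^k, 1 ≤ k ≤ p.
Pump with i = 2: xy^2z = a^{p+k} c b^p, which would require p+k = p. But k ≥ 1, so xy^2z ∉ L.
Contradiction. Therefore L is not regular.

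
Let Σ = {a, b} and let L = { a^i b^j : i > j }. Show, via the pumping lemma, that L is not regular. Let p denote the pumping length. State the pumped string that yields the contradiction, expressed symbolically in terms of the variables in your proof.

Assume L is regular; let p be its pumping constant.
Choose w = a^{p+1} b^p ∈ L, with |w| = 2p+1 ≥ p.
The pumping lemma gives a decomposition w = xyz where |xy| ≤ p and |y| > 0.
Since the first p symbols of w are all a's and |xy| ≤ p, y lies entirely in the leading a-block: y = a^k for some k with 1 ≤ k ≤ p.
Consider xy^0z = xz = a^{p+1-k} b^p. Since k ≥ 1, the a-count p+1-k is at most p, so i > j fails; thus xz ∉ L.
This is a contradiction; hence L is not regular.

a^{p+1-k} b^p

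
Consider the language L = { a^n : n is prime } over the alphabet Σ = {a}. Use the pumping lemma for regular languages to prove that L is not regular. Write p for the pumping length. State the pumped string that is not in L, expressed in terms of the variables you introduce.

Toward a contradiction, assume L is regular with pumping length p.
Let q be a prime with q ≥ p+2 (infinitely many primes exist), and take w = a^q ∈ L with |w| = q ≥ p.
Write w = xyz as guaranteed by the lemma, with |xy| ≤ p and |y| > 0.
Then y = a^k for some k with 1 ≤ k ≤ p.
Since 1 ≤ k ≤ p, |xz| = q-k. Pump with i = q+1: |xy^{q+1}z| = (q-k)+(q+1)k = q+qk = q(1+k), which is composite (both factors ≥ 2). So xy^{q+1}z = a^{q(1+k)} ∉ L.
This contradicts the pumping lemma, so L is not regular.

a^{q(1+k)}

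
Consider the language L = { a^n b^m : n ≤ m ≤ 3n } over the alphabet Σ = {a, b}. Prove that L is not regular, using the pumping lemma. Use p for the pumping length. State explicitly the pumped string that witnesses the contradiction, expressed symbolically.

Suppose for contradiction that L is regular, and let p be the pumping length.
Take w = a^p b^p ∈ L (since p ≤ p ≤ 3p), with |w| = 2p ≥ p.
Write w = xyz as guaranteed by the lemma, with |xy| ≤ p and |y| > 0.
The first p characters of w are a's, so xy (and hence y) consists only of a's. Write y = a^k, 1 ≤ k ≤ p.
Pump with i = 2: xy^2z = a^{p+k} b^p. Now n = p+k > p = m, so the condition n ≤ m fails. Thus xy^2z ∉ L.
Contradiction. Therefore L is not regular.

a^{p+k} b^p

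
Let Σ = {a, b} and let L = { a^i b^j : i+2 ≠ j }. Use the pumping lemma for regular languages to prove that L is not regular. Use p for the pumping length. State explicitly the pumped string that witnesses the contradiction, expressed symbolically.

Assume L is regular. Let p be the pumping length given by the pumping lemma.
Choose w = a^p b^{p+p!+2}. Since p ≠ (p+p!+2)-2 = p+p!, w ∈ L; and |w| ≥ p.
By the pumping lemma, w = xyz with |xy| ≤ p and |y| > 0.
Because |xy| ≤ p and w begins with p copies of a, we have y = a^k with 1 ≤ k ≤ p.
Since 1 ≤ k ≤ p, k divides p!; set t = 1 + p!/k. Then xy^t z has p + (p!/k)·k = p + p! copies of a. Now the a-count is p+p! and (b-count)-2 = (p+p!+2)-2 = p+p!, so i+2 ≠ j fails. So xy^t z = a^{p+p!} b^{p+p!+2} ∉ L.
This contradicts the pumping lemma, so L is not regular.

a^{p+p!} b^{p+p!+2}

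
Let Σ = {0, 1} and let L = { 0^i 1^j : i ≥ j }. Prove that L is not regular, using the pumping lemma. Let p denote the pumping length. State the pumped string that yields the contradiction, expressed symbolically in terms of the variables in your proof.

Suppose for contradiction that L is regular, and let p be the pumping length.
Choose w = 0^p 1^p ∈ L, with |w| = 2p ≥ p.
The pumping lemma gives a decomposition w = xyz where |xy| ≤ p and |y| ≥ 1.
Because |xy| ≤ p and w begins with p copies of 0, we have y = 0^k with 1 ≤ k ≤ p.
Consider xy^0z = xz = 0^{p-k} 1^p. Since k ≥ 1, the 0-count p-k is less than p, so i ≥ j fails; thus xz ∉ L.
Contradiction. Therefore L is not regular.

0^{p-k} 1^p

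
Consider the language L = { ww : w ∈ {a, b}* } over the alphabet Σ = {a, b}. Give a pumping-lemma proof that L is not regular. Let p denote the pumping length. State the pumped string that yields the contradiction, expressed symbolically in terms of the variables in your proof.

Assume L is regular; let p be its pumping constant.
Take w = a^p b^p a^p b^p = uu where u = a^pb^p; then w ∈ L and |w| = 4p ≥ p.
Write w = xyz as guaranteed by the lemma, with |xy| ≤ p and |y| ≥ 1.
Because |xy| ≤ p and w begins with p copies of a, we have y = a^k with 1 ≤ k ≤ p.
Pump with i = 2: xy^2z = a^{p+k} b^p a^p b^p, of length 4p+k. Suppose this equals vv. The string starts with a and ends with b, so v does too; thus the boundary between the two copies of v is a b→a transition. There is exactly one such transition, at position 2p+k, so |v| = 2p+k and |vv| = 4p+2k ≠ 4p+k since k ≥ 1. So xy^2z ∉ L.
This is a contradiction; hence L is not regular.

a^{p+k} b^p a^p b^p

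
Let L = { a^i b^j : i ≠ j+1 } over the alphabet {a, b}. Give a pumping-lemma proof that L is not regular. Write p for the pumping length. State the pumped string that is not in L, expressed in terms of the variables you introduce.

a^{p+p!} b^{p+p!-1}

Toward a contradiction, assume L is regular with pumping length p.
Choose w = a^p b^{p+p!-1}. Since p ≠ (p+p!-1)+1 = p+p!, w ∈ L; and |w| ≥ p.
Write w = xyz as guaranteed by the lemma, with |xy| ≤ p and |y| ≥ 1.
Since the first p symbols of w are all a's and |xy| ≤ p, y lies entirely in the leading a-block: y = a^k for some k with 1 ≤ k ≤ p.
Since 1 ≤ k ≤ p, k divides p!; set t = 1 + p!/k. Then xy^t z has p + (p!/k)·k = p + p! copies of a. Now the a-count is p+p! and (b-count)+1 = (p+p!-1)+1 = p+p!, so i ≠ j+1 fails. So xy^t z = a^{p+p!} b^{p+p!-1} ∉ L.
This is a contradiction; hence L is not regular.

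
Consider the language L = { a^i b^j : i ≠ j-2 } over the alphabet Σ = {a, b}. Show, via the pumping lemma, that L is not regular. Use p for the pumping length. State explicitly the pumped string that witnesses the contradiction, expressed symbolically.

Toward a contradiction, assume L is regular with pumping length p.
Choose w = a^p b^{p+p!+2}. Since p ≠ (p+p!+2)-2 = p+p!, w ∈ L; and |w| ≥ p.
By the pumping lemma, w = xyz with |xy| ≤ p and |y| ≥ 1.
Since the first p symbols of w are all a's and |xy| ≤ p, y lies entirely in the leading a-block: y = a^k for some k with 1 ≤ k ≤ p.
Since 1 ≤ k ≤ p, k divides p!; set t = 1 + p!/k. Then xy^t z has p + (p!/k)·k = p + p! copies of a. Now the a-count is p+p! and (b-count)-2 = (p+p!+2)-2 = p+p!, so i ≠ j-2 fails. So xy^t z = a^{p+p!} b^{p+p!+2} ∉ L.
This contradicts the pumping lemma, so L is not regular.

a^{p+p!} b^{p+p!+2}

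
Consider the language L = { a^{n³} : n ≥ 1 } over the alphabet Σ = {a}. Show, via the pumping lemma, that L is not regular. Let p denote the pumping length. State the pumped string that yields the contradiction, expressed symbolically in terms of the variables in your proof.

Assume L is regular. Let p be the pumping length given by the pumping lemma.
Take w = a^{p³} ∈ L with |w| = p³ ≥ p.
The pumping lemma gives a decomposition w = xyz where |xy| ≤ p and y is nonempty.
Then y = a^k for some k with 1 ≤ k ≤ p.
Pump with i = 2: xy^2z = a^{p³+k}. Since 1 ≤ k ≤ p, p³ < p³+k ≤ p³+p < p³+3p²+3p+1 = (p+1)³, so p³+k is not a perfect cube. So xy^2z ∉ L.
Contradiction. Therefore L is not regular.

a^{p³+k}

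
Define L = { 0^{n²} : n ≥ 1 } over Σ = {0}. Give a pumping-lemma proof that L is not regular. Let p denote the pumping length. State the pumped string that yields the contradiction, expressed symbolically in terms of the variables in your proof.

Assume L is regular. Let p be the pumping length given by the pumping lemma.
Take w = 0^{p²} ∈ L with |w| = p² ≥ p.
By the pumping lemma, w = xyz with |xy| ≤ p and |y| > 0.
Then y = 0^k for some k with 1 ≤ k ≤ p.
Pump with i = 2: xy^2z = 0^{p²+k}. Since 1 ≤ k ≤ p, p² < p²+k ≤ p²+p < (p+1)², so p²+k lies strictly between consecutive squares and is not a perfect square. So xy^2z ∉ L.
This is a contradiction; hence L is not regular.

0^{p²+k}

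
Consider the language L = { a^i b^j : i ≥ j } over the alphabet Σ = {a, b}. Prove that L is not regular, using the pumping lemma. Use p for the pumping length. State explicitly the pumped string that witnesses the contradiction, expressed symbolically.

a^{p-k} b^p

Suppose for contradiction that L is regular, and let p be the pumping length.
Choose w = a^p b^p ∈ L, with |w| = 2p ≥ p.
By the pumping lemma, w = xyz with |xy| ≤ p and |y| ≥ 1.
The first p characters of w are a's, so xy (and hence y) consists only of a's. Write y = a^k, 1 ≤ k ≤ p.
Consider xy^0z = xz = a^{p-k} b^p. Since k ≥ 1, the a-count p-k is less than p, so i ≥ j fails; thus xz ∉ L.
This contradicts the pumping lemma, so L is not regular.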